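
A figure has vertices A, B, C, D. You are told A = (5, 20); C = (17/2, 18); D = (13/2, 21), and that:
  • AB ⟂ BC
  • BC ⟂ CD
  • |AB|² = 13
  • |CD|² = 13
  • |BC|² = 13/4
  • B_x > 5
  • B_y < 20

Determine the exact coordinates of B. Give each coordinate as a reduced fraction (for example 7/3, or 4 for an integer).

1. B_x = 7  [[BC ⟂ CD ⇒ 2x-3y+37=0] ∩ [|B−(5, 20)|²=13]]
2. B_y = 17  [[BC ⟂ CD ⇒ 2x-3y+37=0] ∩ [|B−(5, 20)|²=13]]
   so B = (7, 17)

B = (7, 17)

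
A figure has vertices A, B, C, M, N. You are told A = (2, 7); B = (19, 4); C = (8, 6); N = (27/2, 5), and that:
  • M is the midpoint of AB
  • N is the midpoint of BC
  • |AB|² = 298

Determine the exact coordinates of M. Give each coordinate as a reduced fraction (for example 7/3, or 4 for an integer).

M = (21/2, 11/2)

1. M_x = 21/2  [2·M = A+B = (2, 7)+(19, 4)]
2. M_y = 11/2  [2·M = A+B = (2, 7)+(19, 4)]
   so M = (21/2, 11/2)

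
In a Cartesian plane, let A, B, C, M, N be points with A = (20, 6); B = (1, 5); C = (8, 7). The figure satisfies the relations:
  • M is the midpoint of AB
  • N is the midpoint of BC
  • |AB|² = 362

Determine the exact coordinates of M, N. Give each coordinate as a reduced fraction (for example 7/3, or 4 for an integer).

1. M_x = 21/2  [2·M = A+B = (20, 6)+(1, 5)]
2. M_y = 11/2  [2·M = A+B = (20, 6)+(1, 5)]
   so M = (21/2, 11/2)
3. N_x = 9/2  [2·N = B+C = (1, 5)+(8, 7)]
4. N_y = 6  [2·N = B+C = (1, 5)+(8, 7)]
   so N = (9/2, 6)

M = (21/2, 11/2)
N = (9/2, 6)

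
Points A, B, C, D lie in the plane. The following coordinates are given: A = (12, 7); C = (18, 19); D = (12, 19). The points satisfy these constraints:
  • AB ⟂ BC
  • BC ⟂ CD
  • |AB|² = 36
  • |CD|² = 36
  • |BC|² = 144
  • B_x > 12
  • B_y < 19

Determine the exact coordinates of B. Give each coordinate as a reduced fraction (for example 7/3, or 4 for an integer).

1. B_x = 18  [[BC ⟂ CD ⇒ 6x-108=0] ∩ [|B−(12, 7)|²=36]]
2. B_y = 7  [[BC ⟂ CD ⇒ 6x-108=0] ∩ [|B−(12, 7)|²=36]]
   so B = (18, 7)

B = (18, 7)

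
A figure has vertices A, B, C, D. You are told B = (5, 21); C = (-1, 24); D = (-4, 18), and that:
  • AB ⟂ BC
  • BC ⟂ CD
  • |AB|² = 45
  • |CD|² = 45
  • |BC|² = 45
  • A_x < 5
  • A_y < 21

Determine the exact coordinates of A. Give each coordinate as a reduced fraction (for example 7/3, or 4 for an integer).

1. A_x = 2  [[AB ⟂ BC ⇒ 6x-3y+33=0] ∩ [|A−(5, 21)|²=45]]
2. A_y = 15  [[AB ⟂ BC ⇒ 6x-3y+33=0] ∩ [|A−(5, 21)|²=45]]
   so A = (2, 15)

A = (2, 15)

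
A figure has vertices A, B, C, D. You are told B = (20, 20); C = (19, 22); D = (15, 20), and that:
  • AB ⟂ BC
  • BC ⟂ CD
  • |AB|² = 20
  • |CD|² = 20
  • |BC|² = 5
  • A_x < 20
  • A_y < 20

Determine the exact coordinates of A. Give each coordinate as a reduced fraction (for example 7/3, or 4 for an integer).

1. A_x = 16  [[AB ⟂ BC ⇒ 1x-2y+20=0] ∩ [|A−(20, 20)|²=20]]
2. A_y = 18  [[AB ⟂ BC ⇒ 1x-2y+20=0] ∩ [|A−(20, 20)|²=20]]
   so A = (16, 18)

A = (16, 18)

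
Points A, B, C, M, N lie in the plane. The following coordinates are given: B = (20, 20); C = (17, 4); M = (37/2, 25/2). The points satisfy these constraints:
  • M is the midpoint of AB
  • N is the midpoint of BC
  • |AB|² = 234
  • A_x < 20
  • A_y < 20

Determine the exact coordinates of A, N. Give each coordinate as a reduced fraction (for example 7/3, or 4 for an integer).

1. A_x = 17  [A = 2·M−B = 2·(37/2, 25/2)−(20, 20)]
2. A_y = 5  [A = 2·M−B = 2·(37/2, 25/2)−(20, 20)]
   so A = (17, 5)
3. N_x = 37/2  [2·N = B+C = (20, 20)+(17, 4)]
4. N_y = 12  [2·N = B+C = (20, 20)+(17, 4)]
   so N = (37/2, 12)

A = (17, 5)
N = (37/2, 12)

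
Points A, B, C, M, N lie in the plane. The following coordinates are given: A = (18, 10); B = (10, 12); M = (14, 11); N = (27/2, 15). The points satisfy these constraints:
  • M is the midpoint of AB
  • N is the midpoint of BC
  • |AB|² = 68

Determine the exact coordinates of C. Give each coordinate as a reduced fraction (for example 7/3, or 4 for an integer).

C = (17, 18)

1. C_x = 17  [C = 2·N−B = 2·(27/2, 15)−(10, 12)]
2. C_y = 18  [C = 2·N−B = 2·(27/2, 15)−(10, 12)]
   so C = (17, 18)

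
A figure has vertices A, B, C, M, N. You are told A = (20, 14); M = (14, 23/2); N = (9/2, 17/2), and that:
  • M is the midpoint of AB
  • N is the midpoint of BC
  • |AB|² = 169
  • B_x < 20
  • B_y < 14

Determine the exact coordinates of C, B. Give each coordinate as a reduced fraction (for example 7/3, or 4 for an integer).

1. B_x = 8  [B = 2·M−A = 2·(14, 23/2)−(20, 14)]
2. B_y = 9  [B = 2·M−A = 2·(14, 23/2)−(20, 14)]
   so B = (8, 9)
3. C_x = 1  [C = 2·N−B = 2·(9/2, 17/2)−(8, 9)]
4. C_y = 8  [C = 2·N−B = 2·(9/2, 17/2)−(8, 9)]
   so C = (1, 8)

C = (1, 8)
B = (8, 9)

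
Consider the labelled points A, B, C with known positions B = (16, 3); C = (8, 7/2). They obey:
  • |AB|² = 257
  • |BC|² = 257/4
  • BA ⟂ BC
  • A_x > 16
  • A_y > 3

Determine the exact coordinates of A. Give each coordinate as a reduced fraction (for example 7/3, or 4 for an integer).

A = (17, 19)

1. A_x = 17  [[BA ⟂ BC ⇒ -8x+1/2y+253/2=0] ∩ [|A−(16, 3)|²=257]]
2. A_y = 19  [[BA ⟂ BC ⇒ -8x+1/2y+253/2=0] ∩ [|A−(16, 3)|²=257]]
   so A = (17, 19)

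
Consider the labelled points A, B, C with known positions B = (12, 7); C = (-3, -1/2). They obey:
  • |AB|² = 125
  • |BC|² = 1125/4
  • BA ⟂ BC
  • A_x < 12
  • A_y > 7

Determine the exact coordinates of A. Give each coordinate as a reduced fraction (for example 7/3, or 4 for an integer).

1. A_x = 7  [[BA ⟂ BC ⇒ -15x-15/2y+465/2=0] ∩ [|A−(12, 7)|²=125]]
2. A_y = 17  [[BA ⟂ BC ⇒ -15x-15/2y+465/2=0] ∩ [|A−(12, 7)|²=125]]
   so A = (7, 17)

A = (7, 17)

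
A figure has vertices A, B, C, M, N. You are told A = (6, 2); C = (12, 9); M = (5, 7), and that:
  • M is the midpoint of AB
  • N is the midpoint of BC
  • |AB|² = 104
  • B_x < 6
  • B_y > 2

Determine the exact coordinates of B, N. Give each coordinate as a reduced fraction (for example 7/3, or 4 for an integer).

1. B_x = 4  [B = 2·M−A = 2·(5, 7)−(6, 2)]
2. B_y = 12  [B = 2·M−A = 2·(5, 7)−(6, 2)]
   so B = (4, 12)
3. N_x = 8  [2·N = B+C = (4, 12)+(12, 9)]
4. N_y = 21/2  [2·N = B+C = (4, 12)+(12, 9)]
   so N = (8, 21/2)

B = (4, 12)
N = (8, 21/2)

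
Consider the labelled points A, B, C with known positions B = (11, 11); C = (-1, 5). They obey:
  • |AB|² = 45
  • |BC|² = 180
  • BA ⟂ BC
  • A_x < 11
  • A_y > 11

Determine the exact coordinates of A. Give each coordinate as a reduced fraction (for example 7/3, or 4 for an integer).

A = (8, 17)

1. A_x = 8  [[BA ⟂ BC ⇒ -12x-6y+198=0] ∩ [|A−(11, 11)|²=45]]
2. A_y = 17  [[BA ⟂ BC ⇒ -12x-6y+198=0] ∩ [|A−(11, 11)|²=45]]
   so A = (8, 17)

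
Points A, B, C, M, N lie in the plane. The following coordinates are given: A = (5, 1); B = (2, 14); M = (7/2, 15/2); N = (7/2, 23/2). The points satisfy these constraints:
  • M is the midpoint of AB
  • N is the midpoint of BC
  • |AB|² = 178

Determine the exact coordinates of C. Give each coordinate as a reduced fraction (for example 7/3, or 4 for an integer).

C = (5, 9)

1. C_x = 5  [C = 2·N−B = 2·(7/2, 23/2)−(2, 14)]
2. C_y = 9  [C = 2·N−B = 2·(7/2, 23/2)−(2, 14)]
   so C = (5, 9)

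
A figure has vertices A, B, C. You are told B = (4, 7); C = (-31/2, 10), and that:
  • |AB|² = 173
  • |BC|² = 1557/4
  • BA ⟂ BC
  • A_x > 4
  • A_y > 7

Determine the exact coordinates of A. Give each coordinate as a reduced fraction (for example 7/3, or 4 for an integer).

1. A_x = 6  [[BA ⟂ BC ⇒ -39/2x+3y+57=0] ∩ [|A−(4, 7)|²=173]]
2. A_y = 20  [[BA ⟂ BC ⇒ -39/2x+3y+57=0] ∩ [|A−(4, 7)|²=173]]
   so A = (6, 20)

A = (6, 20)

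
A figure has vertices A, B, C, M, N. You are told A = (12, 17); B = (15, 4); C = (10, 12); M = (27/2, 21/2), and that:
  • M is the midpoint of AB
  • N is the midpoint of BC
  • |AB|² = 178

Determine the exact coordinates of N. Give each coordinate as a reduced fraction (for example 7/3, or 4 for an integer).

1. N_x = 25/2  [2·N = B+C = (15, 4)+(10, 12)]
2. N_y = 8  [2·N = B+C = (15, 4)+(10, 12)]
   so N = (25/2, 8)

N = (25/2, 8)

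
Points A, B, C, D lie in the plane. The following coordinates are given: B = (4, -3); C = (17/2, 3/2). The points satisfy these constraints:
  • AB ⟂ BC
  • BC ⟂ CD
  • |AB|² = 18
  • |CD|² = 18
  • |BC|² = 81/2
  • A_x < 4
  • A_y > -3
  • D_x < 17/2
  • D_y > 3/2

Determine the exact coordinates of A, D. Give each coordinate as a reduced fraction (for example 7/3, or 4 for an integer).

A = (1, 0)
D = (11/2, 9/2)

1. A_x = 1  [[AB ⟂ BC ⇒ -9/2x-9/2y+9/2=0] ∩ [|A−(4, -3)|²=18]]
2. A_y = 0  [[AB ⟂ BC ⇒ -9/2x-9/2y+9/2=0] ∩ [|A−(4, -3)|²=18]]
   so A = (1, 0)
3. D_x = 11/2  [[BC ⟂ CD ⇒ 9/2x+9/2y-45=0] ∩ [|D−(17/2, 3/2)|²=18]]
4. D_y = 9/2  [[BC ⟂ CD ⇒ 9/2x+9/2y-45=0] ∩ [|D−(17/2, 3/2)|²=18]]
   so D = (11/2, 9/2)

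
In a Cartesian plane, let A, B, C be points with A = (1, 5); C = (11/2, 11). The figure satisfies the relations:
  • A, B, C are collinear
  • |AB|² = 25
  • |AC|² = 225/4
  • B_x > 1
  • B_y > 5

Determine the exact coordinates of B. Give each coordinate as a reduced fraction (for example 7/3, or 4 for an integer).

B = (4, 9)

1. B_x = 4  [[A, B, C are collinear ⇒ 6x-9/2y+33/2=0] ∩ [|B−(1, 5)|²=25]]
2. B_y = 9  [[A, B, C are collinear ⇒ 6x-9/2y+33/2=0] ∩ [|B−(1, 5)|²=25]]
   so B = (4, 9)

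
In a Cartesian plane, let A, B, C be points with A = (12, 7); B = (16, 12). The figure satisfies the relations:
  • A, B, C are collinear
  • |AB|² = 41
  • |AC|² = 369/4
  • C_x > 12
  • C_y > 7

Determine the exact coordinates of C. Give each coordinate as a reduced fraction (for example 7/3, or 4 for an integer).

1. C_x = 18  [[A, B, C are collinear ⇒ -5x+4y+32=0] ∩ [|C−(12, 7)|²=369/4]]
2. C_y = 29/2  [[A, B, C are collinear ⇒ -5x+4y+32=0] ∩ [|C−(12, 7)|²=369/4]]
   so C = (18, 29/2)

C = (18, 29/2)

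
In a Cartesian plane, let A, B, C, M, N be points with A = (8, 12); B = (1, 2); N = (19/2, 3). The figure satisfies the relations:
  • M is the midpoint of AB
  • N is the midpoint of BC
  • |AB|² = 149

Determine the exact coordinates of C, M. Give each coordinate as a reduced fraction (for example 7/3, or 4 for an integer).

1. M_x = 9/2  [2·M = A+B = (8, 12)+(1, 2)]
2. M_y = 7  [2·M = A+B = (8, 12)+(1, 2)]
   so M = (9/2, 7)
3. C_x = 18  [C = 2·N−B = 2·(19/2, 3)−(1, 2)]
4. C_y = 4  [C = 2·N−B = 2·(19/2, 3)−(1, 2)]
   so C = (18, 4)

C = (18, 4)
M = (9/2, 7)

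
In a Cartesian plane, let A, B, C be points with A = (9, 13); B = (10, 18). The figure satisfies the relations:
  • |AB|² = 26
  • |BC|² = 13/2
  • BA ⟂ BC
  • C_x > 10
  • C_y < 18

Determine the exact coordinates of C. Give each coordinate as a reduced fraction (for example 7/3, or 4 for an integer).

C = (25/2, 35/2)

1. C_x = 25/2  [[BA ⟂ BC ⇒ -1x-5y+100=0] ∩ [|C−(10, 18)|²=13/2]]
2. C_y = 35/2  [[BA ⟂ BC ⇒ -1x-5y+100=0] ∩ [|C−(10, 18)|²=13/2]]
   so C = (25/2, 35/2)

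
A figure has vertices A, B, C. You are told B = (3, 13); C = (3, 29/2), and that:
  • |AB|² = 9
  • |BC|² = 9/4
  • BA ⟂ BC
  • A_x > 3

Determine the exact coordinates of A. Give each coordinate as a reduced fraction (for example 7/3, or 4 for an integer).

1. A_x = 6  [[BA ⟂ BC ⇒ 3/2y-39/2=0] ∩ [|A−(3, 13)|²=9]]
2. A_y = 13  [[BA ⟂ BC ⇒ 3/2y-39/2=0] ∩ [|A−(3, 13)|²=9]]
   so A = (6, 13)

A = (6, 13)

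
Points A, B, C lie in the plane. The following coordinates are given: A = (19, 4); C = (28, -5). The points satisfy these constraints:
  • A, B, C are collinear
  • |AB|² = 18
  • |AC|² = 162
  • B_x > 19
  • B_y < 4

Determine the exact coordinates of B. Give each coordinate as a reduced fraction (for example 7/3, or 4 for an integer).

1. B_x = 22  [[A, B, C are collinear ⇒ -9x-9y+207=0] ∩ [|B−(19, 4)|²=18]]
2. B_y = 1  [[A, B, C are collinear ⇒ -9x-9y+207=0] ∩ [|B−(19, 4)|²=18]]
   so B = (22, 1)

B = (22, 1)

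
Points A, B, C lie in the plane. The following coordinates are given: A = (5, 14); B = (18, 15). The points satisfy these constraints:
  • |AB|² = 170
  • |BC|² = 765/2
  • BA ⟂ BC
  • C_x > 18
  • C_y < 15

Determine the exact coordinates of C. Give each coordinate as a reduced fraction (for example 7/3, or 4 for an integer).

C = (39/2, -9/2)

1. C_x = 39/2  [[BA ⟂ BC ⇒ -13x-1y+249=0] ∩ [|C−(18, 15)|²=765/2]]
2. C_y = -9/2  [[BA ⟂ BC ⇒ -13x-1y+249=0] ∩ [|C−(18, 15)|²=765/2]]
   so C = (39/2, -9/2)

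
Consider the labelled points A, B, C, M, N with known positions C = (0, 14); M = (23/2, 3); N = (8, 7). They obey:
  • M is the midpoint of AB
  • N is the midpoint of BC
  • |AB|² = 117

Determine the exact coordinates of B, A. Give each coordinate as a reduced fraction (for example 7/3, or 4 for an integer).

1. B_x = 16  [B = 2·N−C = 2·(8, 7)−(0, 14)]
2. B_y = 0  [B = 2·N−C = 2·(8, 7)−(0, 14)]
   so B = (16, 0)
3. A_x = 7  [A = 2·M−B = 2·(23/2, 3)−(16, 0)]
4. A_y = 6  [A = 2·M−B = 2·(23/2, 3)−(16, 0)]
   so A = (7, 6)

B = (16, 0)
A = (7, 6)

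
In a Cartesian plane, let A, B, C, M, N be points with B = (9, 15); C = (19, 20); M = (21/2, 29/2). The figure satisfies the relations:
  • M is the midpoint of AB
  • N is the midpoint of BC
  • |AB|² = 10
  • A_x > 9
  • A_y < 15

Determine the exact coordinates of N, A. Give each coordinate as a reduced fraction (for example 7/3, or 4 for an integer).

1. A_x = 12  [A = 2·M−B = 2·(21/2, 29/2)−(9, 15)]
2. A_y = 14  [A = 2·M−B = 2·(21/2, 29/2)−(9, 15)]
   so A = (12, 14)
3. N_x = 14  [2·N = B+C = (9, 15)+(19, 20)]
4. N_y = 35/2  [2·N = B+C = (9, 15)+(19, 20)]
   so N = (14, 35/2)

N = (14, 35/2)
A = (12, 14)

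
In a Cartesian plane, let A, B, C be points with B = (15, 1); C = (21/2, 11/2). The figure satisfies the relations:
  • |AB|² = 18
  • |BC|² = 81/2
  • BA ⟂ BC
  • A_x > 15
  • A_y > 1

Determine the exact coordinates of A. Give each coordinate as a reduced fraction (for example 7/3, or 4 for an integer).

1. A_x = 18  [[BA ⟂ BC ⇒ -9/2x+9/2y+63=0] ∩ [|A−(15, 1)|²=18]]
2. A_y = 4  [[BA ⟂ BC ⇒ -9/2x+9/2y+63=0] ∩ [|A−(15, 1)|²=18]]
   so A = (18, 4)

A = (18, 4)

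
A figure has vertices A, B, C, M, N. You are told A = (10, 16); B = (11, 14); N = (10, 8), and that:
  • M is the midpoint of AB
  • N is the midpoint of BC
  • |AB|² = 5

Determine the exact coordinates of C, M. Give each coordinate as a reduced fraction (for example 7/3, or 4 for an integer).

1. M_x = 21/2  [2·M = A+B = (10, 16)+(11, 14)]
2. M_y = 15  [2·M = A+B = (10, 16)+(11, 14)]
   so M = (21/2, 15)
3. C_x = 9  [C = 2·N−B = 2·(10, 8)−(11, 14)]
4. C_y = 2  [C = 2·N−B = 2·(10, 8)−(11, 14)]
   so C = (9, 2)

C = (9, 2)
M = (21/2, 15)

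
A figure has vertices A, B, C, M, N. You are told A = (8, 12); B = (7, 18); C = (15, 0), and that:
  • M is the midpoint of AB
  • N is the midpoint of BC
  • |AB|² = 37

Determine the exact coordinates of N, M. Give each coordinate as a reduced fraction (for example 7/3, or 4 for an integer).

N = (11, 9)
M = (15/2, 15)

1. M_x = 15/2  [2·M = A+B = (8, 12)+(7, 18)]
2. M_y = 15  [2·M = A+B = (8, 12)+(7, 18)]
   so M = (15/2, 15)
3. N_x = 11  [2·N = B+C = (7, 18)+(15, 0)]
4. N_y = 9  [2·N = B+C = (7, 18)+(15, 0)]
   so N = (11, 9)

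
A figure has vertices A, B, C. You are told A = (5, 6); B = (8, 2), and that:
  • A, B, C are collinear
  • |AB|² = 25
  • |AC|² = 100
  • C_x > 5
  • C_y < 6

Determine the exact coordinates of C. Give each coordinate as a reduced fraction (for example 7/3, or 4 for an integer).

1. C_x = 11  [[A, B, C are collinear ⇒ 4x+3y-38=0] ∩ [|C−(5, 6)|²=100]]
2. C_y = -2  [[A, B, C are collinear ⇒ 4x+3y-38=0] ∩ [|C−(5, 6)|²=100]]
   so C = (11, -2)

C = (11, -2)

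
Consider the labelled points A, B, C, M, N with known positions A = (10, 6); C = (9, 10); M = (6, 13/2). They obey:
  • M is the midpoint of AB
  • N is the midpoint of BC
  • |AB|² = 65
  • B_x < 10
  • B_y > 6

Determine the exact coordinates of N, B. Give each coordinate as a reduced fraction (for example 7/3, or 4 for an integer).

1. B_x = 2  [B = 2·M−A = 2·(6, 13/2)−(10, 6)]
2. B_y = 7  [B = 2·M−A = 2·(6, 13/2)−(10, 6)]
   so B = (2, 7)
3. N_x = 11/2  [2·N = B+C = (2, 7)+(9, 10)]
4. N_y = 17/2  [2·N = B+C = (2, 7)+(9, 10)]
   so N = (11/2, 17/2)

N = (11/2, 17/2)
B = (2, 7)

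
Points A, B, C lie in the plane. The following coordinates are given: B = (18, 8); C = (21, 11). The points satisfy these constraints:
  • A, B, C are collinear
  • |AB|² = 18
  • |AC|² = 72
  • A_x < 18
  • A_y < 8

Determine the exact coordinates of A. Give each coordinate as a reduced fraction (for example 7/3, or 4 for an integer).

A = (15, 5)

1. A_x = 15  [[A, B, C are collinear ⇒ -3x+3y+30=0] ∩ [|A−(18, 8)|²=18]]
2. A_y = 5  [[A, B, C are collinear ⇒ -3x+3y+30=0] ∩ [|A−(18, 8)|²=18]]
   so A = (15, 5)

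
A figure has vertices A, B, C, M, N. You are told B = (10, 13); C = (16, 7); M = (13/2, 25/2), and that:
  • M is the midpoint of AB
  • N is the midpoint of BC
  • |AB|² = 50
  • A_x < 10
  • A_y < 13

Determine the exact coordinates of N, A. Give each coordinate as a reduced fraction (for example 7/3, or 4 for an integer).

1. A_x = 3  [A = 2·M−B = 2·(13/2, 25/2)−(10, 13)]
2. A_y = 12  [A = 2·M−B = 2·(13/2, 25/2)−(10, 13)]
   so A = (3, 12)
3. N_x = 13  [2·N = B+C = (10, 13)+(16, 7)]
4. N_y = 10  [2·N = B+C = (10, 13)+(16, 7)]
   so N = (13, 10)

N = (13, 10)
A = (3, 12)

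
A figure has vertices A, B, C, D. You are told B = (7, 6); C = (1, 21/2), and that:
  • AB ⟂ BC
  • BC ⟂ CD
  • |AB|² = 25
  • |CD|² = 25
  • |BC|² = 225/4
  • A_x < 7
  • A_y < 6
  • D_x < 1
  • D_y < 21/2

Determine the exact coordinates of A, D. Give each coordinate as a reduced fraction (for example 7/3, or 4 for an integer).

1. A_x = 4  [[AB ⟂ BC ⇒ 6x-9/2y-15=0] ∩ [|A−(7, 6)|²=25]]
2. A_y = 2  [[AB ⟂ BC ⇒ 6x-9/2y-15=0] ∩ [|A−(7, 6)|²=25]]
   so A = (4, 2)
3. D_x = -2  [[BC ⟂ CD ⇒ -6x+9/2y-165/4=0] ∩ [|D−(1, 21/2)|²=25]]
4. D_y = 13/2  [[BC ⟂ CD ⇒ -6x+9/2y-165/4=0] ∩ [|D−(1, 21/2)|²=25]]
   so D = (-2, 13/2)

A = (4, 2)
D = (-2, 13/2)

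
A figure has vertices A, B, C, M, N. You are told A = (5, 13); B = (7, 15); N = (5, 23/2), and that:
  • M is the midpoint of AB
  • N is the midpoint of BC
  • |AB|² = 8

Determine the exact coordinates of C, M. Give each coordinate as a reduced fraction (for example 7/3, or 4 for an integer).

C = (3, 8)
M = (6, 14)

1. M_x = 6  [2·M = A+B = (5, 13)+(7, 15)]
2. M_y = 14  [2·M = A+B = (5, 13)+(7, 15)]
   so M = (6, 14)
3. C_x = 3  [C = 2·N−B = 2·(5, 23/2)−(7, 15)]
4. C_y = 8  [C = 2·N−B = 2·(5, 23/2)−(7, 15)]
   so C = (3, 8)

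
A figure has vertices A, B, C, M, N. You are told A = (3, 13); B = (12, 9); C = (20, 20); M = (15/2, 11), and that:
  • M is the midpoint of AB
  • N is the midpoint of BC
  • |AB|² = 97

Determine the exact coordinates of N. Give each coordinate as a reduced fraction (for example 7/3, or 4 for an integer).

1. N_x = 16  [2·N = B+C = (12, 9)+(20, 20)]
2. N_y = 29/2  [2·N = B+C = (12, 9)+(20, 20)]
   so N = (16, 29/2)

N = (16, 29/2)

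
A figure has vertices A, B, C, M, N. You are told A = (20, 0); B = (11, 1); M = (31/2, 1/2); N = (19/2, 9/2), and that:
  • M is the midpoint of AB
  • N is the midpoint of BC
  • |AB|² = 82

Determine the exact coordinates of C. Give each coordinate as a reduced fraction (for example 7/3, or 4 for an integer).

C = (8, 8)

1. C_x = 8  [C = 2·N−B = 2·(19/2, 9/2)−(11, 1)]
2. C_y = 8  [C = 2·N−B = 2·(19/2, 9/2)−(11, 1)]
   so C = (8, 8)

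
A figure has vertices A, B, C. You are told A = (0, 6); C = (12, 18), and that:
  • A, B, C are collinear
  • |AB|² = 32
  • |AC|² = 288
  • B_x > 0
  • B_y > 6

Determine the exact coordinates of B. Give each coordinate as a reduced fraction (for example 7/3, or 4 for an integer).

1. B_x = 4  [[A, B, C are collinear ⇒ 12x-12y+72=0] ∩ [|B−(0, 6)|²=32]]
2. B_y = 10  [[A, B, C are collinear ⇒ 12x-12y+72=0] ∩ [|B−(0, 6)|²=32]]
   so B = (4, 10)

B = (4, 10)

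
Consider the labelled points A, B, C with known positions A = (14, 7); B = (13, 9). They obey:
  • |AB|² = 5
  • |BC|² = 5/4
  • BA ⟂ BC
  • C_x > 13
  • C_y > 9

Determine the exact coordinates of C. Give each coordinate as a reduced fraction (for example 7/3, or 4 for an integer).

1. C_x = 14  [[BA ⟂ BC ⇒ 1x-2y+5=0] ∩ [|C−(13, 9)|²=5/4]]
2. C_y = 19/2  [[BA ⟂ BC ⇒ 1x-2y+5=0] ∩ [|C−(13, 9)|²=5/4]]
   so C = (14, 19/2)

C = (14, 19/2)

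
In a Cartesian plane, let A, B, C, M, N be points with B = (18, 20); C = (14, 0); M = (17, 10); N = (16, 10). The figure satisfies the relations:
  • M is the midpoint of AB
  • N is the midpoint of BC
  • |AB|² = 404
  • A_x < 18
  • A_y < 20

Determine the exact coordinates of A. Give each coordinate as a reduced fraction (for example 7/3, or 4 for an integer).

A = (16, 0)

1. A_x = 16  [A = 2·M−B = 2·(17, 10)−(18, 20)]
2. A_y = 0  [A = 2·M−B = 2·(17, 10)−(18, 20)]
   so A = (16, 0)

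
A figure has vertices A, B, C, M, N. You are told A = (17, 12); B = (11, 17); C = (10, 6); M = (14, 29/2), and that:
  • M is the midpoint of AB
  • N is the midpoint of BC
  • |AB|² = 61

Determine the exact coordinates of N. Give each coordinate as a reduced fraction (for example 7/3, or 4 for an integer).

N = (21/2, 23/2)

1. N_x = 21/2  [2·N = B+C = (11, 17)+(10, 6)]
2. N_y = 23/2  [2·N = B+C = (11, 17)+(10, 6)]
   so N = (21/2, 23/2)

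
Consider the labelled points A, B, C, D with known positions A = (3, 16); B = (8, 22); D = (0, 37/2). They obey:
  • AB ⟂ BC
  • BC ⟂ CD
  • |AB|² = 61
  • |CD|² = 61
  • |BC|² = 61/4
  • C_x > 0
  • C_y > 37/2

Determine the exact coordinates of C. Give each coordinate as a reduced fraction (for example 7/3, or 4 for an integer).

1. C_x = 5  [[AB ⟂ BC ⇒ 5x+6y-172=0] ∩ [|C−(0, 37/2)|²=61]]
2. C_y = 49/2  [[AB ⟂ BC ⇒ 5x+6y-172=0] ∩ [|C−(0, 37/2)|²=61]]
   so C = (5, 49/2)

C = (5, 49/2)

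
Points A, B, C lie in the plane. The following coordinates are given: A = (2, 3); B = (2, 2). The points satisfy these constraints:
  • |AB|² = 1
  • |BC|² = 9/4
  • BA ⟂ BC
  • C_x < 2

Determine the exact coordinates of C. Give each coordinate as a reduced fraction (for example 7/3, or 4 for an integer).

C = (1/2, 2)

1. C_x = 1/2  [[BA ⟂ BC ⇒ 1y-2=0] ∩ [|C−(2, 2)|²=9/4]]
2. C_y = 2  [[BA ⟂ BC ⇒ 1y-2=0] ∩ [|C−(2, 2)|²=9/4]]
   so C = (1/2, 2)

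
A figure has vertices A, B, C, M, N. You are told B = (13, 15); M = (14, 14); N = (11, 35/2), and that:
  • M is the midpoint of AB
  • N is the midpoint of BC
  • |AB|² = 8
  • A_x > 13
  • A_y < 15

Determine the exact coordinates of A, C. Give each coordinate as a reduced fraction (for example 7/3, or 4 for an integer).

1. A_x = 15  [A = 2·M−B = 2·(14, 14)−(13, 15)]
2. A_y = 13  [A = 2·M−B = 2·(14, 14)−(13, 15)]
   so A = (15, 13)
3. C_x = 9  [C = 2·N−B = 2·(11, 35/2)−(13, 15)]
4. C_y = 20  [C = 2·N−B = 2·(11, 35/2)−(13, 15)]
   so C = (9, 20)

A = (15, 13)
C = (9, 20)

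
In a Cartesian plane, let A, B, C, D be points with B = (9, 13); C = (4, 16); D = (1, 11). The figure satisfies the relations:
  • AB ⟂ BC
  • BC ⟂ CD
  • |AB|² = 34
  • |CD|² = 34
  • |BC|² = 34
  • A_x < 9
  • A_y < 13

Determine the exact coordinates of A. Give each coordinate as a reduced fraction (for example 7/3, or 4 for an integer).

1. A_x = 6  [[AB ⟂ BC ⇒ 5x-3y-6=0] ∩ [|A−(9, 13)|²=34]]
2. A_y = 8  [[AB ⟂ BC ⇒ 5x-3y-6=0] ∩ [|A−(9, 13)|²=34]]
   so A = (6, 8)

A = (6, 8)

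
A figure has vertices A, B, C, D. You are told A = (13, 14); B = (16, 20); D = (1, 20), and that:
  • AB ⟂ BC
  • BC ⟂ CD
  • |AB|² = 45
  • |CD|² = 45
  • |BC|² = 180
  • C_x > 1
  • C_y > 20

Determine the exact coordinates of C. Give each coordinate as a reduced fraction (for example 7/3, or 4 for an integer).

C = (4, 26)

1. C_x = 4  [[AB ⟂ BC ⇒ 3x+6y-168=0] ∩ [|C−(1, 20)|²=45]]
2. C_y = 26  [[AB ⟂ BC ⇒ 3x+6y-168=0] ∩ [|C−(1, 20)|²=45]]
   so C = (4, 26)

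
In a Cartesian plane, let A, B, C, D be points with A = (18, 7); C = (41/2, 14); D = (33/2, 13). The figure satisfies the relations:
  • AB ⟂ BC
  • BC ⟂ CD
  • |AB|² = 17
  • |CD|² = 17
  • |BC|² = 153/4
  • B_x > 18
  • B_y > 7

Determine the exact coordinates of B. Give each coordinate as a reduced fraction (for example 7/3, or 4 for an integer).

B = (22, 8)

1. B_x = 22  [[BC ⟂ CD ⇒ 4x+1y-96=0] ∩ [|B−(18, 7)|²=17]]
2. B_y = 8  [[BC ⟂ CD ⇒ 4x+1y-96=0] ∩ [|B−(18, 7)|²=17]]
   so B = (22, 8)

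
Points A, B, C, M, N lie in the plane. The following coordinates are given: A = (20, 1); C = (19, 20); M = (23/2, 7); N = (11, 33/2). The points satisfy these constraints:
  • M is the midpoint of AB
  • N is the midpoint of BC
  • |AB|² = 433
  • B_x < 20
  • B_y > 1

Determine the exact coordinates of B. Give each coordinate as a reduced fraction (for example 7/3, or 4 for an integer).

1. B_x = 3  [B = 2·M−A = 2·(23/2, 7)−(20, 1)]
2. B_y = 13  [B = 2·M−A = 2·(23/2, 7)−(20, 1)]
   so B = (3, 13)

B = (3, 13)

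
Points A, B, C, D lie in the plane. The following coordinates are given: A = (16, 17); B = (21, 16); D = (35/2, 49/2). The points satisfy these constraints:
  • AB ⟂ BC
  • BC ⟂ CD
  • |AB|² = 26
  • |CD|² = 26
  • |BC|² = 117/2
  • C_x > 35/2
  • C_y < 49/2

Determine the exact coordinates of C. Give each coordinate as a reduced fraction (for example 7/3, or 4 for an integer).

C = (45/2, 47/2)

1. C_x = 45/2  [[AB ⟂ BC ⇒ 5x-1y-89=0] ∩ [|C−(35/2, 49/2)|²=26]]
2. C_y = 47/2  [[AB ⟂ BC ⇒ 5x-1y-89=0] ∩ [|C−(35/2, 49/2)|²=26]]
   so C = (45/2, 47/2)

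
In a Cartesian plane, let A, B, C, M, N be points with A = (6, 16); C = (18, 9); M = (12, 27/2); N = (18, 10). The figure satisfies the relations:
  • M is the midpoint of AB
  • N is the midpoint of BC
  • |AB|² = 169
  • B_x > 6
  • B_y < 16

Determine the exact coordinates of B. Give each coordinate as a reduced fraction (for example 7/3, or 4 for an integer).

1. B_x = 18  [B = 2·M−A = 2·(12, 27/2)−(6, 16)]
2. B_y = 11  [B = 2·M−A = 2·(12, 27/2)−(6, 16)]
   so B = (18, 11)

B = (18, 11)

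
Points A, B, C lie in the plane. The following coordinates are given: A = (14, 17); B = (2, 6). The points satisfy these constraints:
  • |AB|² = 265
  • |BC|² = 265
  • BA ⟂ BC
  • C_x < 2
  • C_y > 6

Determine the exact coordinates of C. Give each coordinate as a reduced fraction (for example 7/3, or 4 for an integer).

1. C_x = -9  [[BA ⟂ BC ⇒ 12x+11y-90=0] ∩ [|C−(2, 6)|²=265]]
2. C_y = 18  [[BA ⟂ BC ⇒ 12x+11y-90=0] ∩ [|C−(2, 6)|²=265]]
   so C = (-9, 18)

C = (-9, 18)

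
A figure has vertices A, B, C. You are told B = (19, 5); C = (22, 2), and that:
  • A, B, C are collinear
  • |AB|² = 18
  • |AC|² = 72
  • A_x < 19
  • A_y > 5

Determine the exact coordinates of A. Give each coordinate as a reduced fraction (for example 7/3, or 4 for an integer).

A = (16, 8)

1. A_x = 16  [[A, B, C are collinear ⇒ 3x+3y-72=0] ∩ [|A−(19, 5)|²=18]]
2. A_y = 8  [[A, B, C are collinear ⇒ 3x+3y-72=0] ∩ [|A−(19, 5)|²=18]]
   so A = (16, 8)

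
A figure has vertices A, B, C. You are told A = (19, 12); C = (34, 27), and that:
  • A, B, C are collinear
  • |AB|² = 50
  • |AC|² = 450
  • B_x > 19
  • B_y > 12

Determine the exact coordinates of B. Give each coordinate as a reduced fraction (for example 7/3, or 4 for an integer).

B = (24, 17)

1. B_x = 24  [[A, B, C are collinear ⇒ 15x-15y-105=0] ∩ [|B−(19, 12)|²=50]]
2. B_y = 17  [[A, B, C are collinear ⇒ 15x-15y-105=0] ∩ [|B−(19, 12)|²=50]]
   so B = (24, 17)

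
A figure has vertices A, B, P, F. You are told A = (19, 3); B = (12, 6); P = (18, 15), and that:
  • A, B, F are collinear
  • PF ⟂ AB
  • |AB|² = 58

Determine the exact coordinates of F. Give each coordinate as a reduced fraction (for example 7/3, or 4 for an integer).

1. F_x = 801/58  [[A, B, F are collinear ⇒ -3x-7y+78=0] ∩ [PF ⟂ AB ⇒ -7x+3y+81=0]]
2. F_y = 303/58  [[A, B, F are collinear ⇒ -3x-7y+78=0] ∩ [PF ⟂ AB ⇒ -7x+3y+81=0]]
   so F = (801/58, 303/58)

F = (801/58, 303/58)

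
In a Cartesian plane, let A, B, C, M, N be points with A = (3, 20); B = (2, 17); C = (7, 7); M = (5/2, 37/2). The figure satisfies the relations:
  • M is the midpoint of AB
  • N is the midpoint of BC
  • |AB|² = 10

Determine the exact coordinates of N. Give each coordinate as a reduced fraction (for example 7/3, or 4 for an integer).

1. N_x = 9/2  [2·N = B+C = (2, 17)+(7, 7)]
2. N_y = 12  [2·N = B+C = (2, 17)+(7, 7)]
   so N = (9/2, 12)

N = (9/2, 12)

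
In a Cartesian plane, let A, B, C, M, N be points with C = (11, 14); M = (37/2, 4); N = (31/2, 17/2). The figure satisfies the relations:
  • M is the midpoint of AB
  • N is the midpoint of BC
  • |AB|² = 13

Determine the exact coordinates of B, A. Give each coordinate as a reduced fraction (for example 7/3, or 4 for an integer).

1. B_x = 20  [B = 2·N−C = 2·(31/2, 17/2)−(11, 14)]
2. B_y = 3  [B = 2·N−C = 2·(31/2, 17/2)−(11, 14)]
   so B = (20, 3)
3. A_x = 17  [A = 2·M−B = 2·(37/2, 4)−(20, 3)]
4. A_y = 5  [A = 2·M−B = 2·(37/2, 4)−(20, 3)]
   so A = (17, 5)

B = (20, 3)
A = (17, 5)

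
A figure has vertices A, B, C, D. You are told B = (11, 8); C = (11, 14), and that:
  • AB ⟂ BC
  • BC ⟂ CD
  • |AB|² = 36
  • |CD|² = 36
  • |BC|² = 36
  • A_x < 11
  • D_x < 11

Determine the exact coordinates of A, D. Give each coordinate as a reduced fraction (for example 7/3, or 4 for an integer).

A = (5, 8)
D = (5, 14)

1. A_x = 5  [[AB ⟂ BC ⇒ -6y+48=0] ∩ [|A−(11, 8)|²=36]]
2. A_y = 8  [[AB ⟂ BC ⇒ -6y+48=0] ∩ [|A−(11, 8)|²=36]]
   so A = (5, 8)
3. D_x = 5  [[BC ⟂ CD ⇒ 6y-84=0] ∩ [|D−(11, 14)|²=36]]
4. D_y = 14  [[BC ⟂ CD ⇒ 6y-84=0] ∩ [|D−(11, 14)|²=36]]
   so D = (5, 14)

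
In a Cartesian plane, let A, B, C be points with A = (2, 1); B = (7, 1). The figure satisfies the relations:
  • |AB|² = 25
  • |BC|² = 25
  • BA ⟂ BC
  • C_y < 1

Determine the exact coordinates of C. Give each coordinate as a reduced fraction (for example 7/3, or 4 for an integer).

1. C_x = 7  [[BA ⟂ BC ⇒ -5x+35=0] ∩ [|C−(7, 1)|²=25]]
2. C_y = -4  [[BA ⟂ BC ⇒ -5x+35=0] ∩ [|C−(7, 1)|²=25]]
   so C = (7, -4)

C = (7, -4)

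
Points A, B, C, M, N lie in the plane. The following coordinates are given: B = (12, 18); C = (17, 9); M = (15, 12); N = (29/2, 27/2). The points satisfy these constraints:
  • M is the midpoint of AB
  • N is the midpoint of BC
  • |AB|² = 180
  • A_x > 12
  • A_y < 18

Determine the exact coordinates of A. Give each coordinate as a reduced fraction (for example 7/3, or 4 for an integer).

1. A_x = 18  [A = 2·M−B = 2·(15, 12)−(12, 18)]
2. A_y = 6  [A = 2·M−B = 2·(15, 12)−(12, 18)]
   so A = (18, 6)

A = (18, 6)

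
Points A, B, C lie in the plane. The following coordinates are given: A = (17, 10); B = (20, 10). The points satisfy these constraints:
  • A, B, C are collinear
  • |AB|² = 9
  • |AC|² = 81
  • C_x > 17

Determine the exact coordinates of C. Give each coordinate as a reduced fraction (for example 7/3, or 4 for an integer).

1. C_x = 26  [[A, B, C are collinear ⇒ 3y-30=0] ∩ [|C−(17, 10)|²=81]]
2. C_y = 10  [[A, B, C are collinear ⇒ 3y-30=0] ∩ [|C−(17, 10)|²=81]]
   so C = (26, 10)

C = (26, 10)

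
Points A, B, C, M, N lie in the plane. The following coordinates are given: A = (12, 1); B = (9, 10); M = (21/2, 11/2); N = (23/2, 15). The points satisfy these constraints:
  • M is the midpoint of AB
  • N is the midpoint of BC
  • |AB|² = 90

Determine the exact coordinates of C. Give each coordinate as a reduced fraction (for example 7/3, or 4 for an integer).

1. C_x = 14  [C = 2·N−B = 2·(23/2, 15)−(9, 10)]
2. C_y = 20  [C = 2·N−B = 2·(23/2, 15)−(9, 10)]
   so C = (14, 20)

C = (14, 20)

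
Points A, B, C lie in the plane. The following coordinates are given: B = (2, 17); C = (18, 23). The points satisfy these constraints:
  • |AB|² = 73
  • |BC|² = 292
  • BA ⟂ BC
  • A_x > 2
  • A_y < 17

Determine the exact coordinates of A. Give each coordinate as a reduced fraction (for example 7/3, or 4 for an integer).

A = (5, 9)

1. A_x = 5  [[BA ⟂ BC ⇒ 16x+6y-134=0] ∩ [|A−(2, 17)|²=73]]
2. A_y = 9  [[BA ⟂ BC ⇒ 16x+6y-134=0] ∩ [|A−(2, 17)|²=73]]
   so A = (5, 9)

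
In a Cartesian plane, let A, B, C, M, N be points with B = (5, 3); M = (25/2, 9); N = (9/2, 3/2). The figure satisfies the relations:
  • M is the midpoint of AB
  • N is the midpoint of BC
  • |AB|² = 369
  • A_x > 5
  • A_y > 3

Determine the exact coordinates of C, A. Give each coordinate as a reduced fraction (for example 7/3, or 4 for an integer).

1. A_x = 20  [A = 2·M−B = 2·(25/2, 9)−(5, 3)]
2. A_y = 15  [A = 2·M−B = 2·(25/2, 9)−(5, 3)]
   so A = (20, 15)
3. C_x = 4  [C = 2·N−B = 2·(9/2, 3/2)−(5, 3)]
4. C_y = 0  [C = 2·N−B = 2·(9/2, 3/2)−(5, 3)]
   so C = (4, 0)

C = (4, 0)
A = (20, 15)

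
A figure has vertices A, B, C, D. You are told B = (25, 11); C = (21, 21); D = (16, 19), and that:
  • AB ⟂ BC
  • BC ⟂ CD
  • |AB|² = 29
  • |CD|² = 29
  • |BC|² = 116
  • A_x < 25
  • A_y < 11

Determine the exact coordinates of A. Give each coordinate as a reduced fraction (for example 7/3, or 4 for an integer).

1. A_x = 20  [[AB ⟂ BC ⇒ 4x-10y+10=0] ∩ [|A−(25, 11)|²=29]]
2. A_y = 9  [[AB ⟂ BC ⇒ 4x-10y+10=0] ∩ [|A−(25, 11)|²=29]]
   so A = (20, 9)

A = (20, 9)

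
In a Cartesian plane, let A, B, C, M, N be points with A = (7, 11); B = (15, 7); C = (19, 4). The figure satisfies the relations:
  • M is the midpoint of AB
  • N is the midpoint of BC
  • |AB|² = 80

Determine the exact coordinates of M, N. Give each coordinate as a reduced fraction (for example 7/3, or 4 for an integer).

1. M_x = 11  [2·M = A+B = (7, 11)+(15, 7)]
2. M_y = 9  [2·M = A+B = (7, 11)+(15, 7)]
   so M = (11, 9)
3. N_x = 17  [2·N = B+C = (15, 7)+(19, 4)]
4. N_y = 11/2  [2·N = B+C = (15, 7)+(19, 4)]
   so N = (17, 11/2)

M = (11, 9)
N = (17, 11/2)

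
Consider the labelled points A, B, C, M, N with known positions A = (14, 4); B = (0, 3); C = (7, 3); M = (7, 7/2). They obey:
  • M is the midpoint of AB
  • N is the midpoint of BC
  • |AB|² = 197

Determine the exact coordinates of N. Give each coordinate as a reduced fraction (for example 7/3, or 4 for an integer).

1. N_x = 7/2  [2·N = B+C = (0, 3)+(7, 3)]
2. N_y = 3  [2·N = B+C = (0, 3)+(7, 3)]
   so N = (7/2, 3)

N = (7/2, 3)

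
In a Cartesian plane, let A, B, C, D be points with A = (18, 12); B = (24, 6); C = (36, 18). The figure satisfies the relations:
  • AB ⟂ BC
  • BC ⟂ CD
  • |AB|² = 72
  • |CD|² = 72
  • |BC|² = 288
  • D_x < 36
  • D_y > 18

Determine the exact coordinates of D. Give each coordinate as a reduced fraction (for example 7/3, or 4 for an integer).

D = (30, 24)

1. D_x = 30  [[BC ⟂ CD ⇒ 12x+12y-648=0] ∩ [|D−(36, 18)|²=72]]
2. D_y = 24  [[BC ⟂ CD ⇒ 12x+12y-648=0] ∩ [|D−(36, 18)|²=72]]
   so D = (30, 24)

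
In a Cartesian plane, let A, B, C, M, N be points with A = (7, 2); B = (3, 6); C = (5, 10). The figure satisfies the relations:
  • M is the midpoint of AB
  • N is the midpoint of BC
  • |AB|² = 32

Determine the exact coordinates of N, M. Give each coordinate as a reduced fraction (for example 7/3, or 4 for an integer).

1. M_x = 5  [2·M = A+B = (7, 2)+(3, 6)]
2. M_y = 4  [2·M = A+B = (7, 2)+(3, 6)]
   so M = (5, 4)
3. N_x = 4  [2·N = B+C = (3, 6)+(5, 10)]
4. N_y = 8  [2·N = B+C = (3, 6)+(5, 10)]
   so N = (4, 8)

N = (4, 8)
M = (5, 4)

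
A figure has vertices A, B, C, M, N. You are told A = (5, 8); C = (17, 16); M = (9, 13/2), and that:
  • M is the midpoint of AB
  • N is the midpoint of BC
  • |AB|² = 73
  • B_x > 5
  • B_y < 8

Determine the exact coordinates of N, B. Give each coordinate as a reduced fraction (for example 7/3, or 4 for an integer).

N = (15, 21/2)
B = (13, 5)

1. B_x = 13  [B = 2·M−A = 2·(9, 13/2)−(5, 8)]
2. B_y = 5  [B = 2·M−A = 2·(9, 13/2)−(5, 8)]
   so B = (13, 5)
3. N_x = 15  [2·N = B+C = (13, 5)+(17, 16)]
4. N_y = 21/2  [2·N = B+C = (13, 5)+(17, 16)]
   so N = (15, 21/2)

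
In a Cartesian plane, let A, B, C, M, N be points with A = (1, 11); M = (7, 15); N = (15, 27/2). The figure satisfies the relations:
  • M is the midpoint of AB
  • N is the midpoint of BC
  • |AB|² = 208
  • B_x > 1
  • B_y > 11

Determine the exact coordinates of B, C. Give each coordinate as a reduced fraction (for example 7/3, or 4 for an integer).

1. B_x = 13  [B = 2·M−A = 2·(7, 15)−(1, 11)]
2. B_y = 19  [B = 2·M−A = 2·(7, 15)−(1, 11)]
   so B = (13, 19)
3. C_x = 17  [C = 2·N−B = 2·(15, 27/2)−(13, 19)]
4. C_y = 8  [C = 2·N−B = 2·(15, 27/2)−(13, 19)]
   so C = (17, 8)

B = (13, 19)
C = (17, 8)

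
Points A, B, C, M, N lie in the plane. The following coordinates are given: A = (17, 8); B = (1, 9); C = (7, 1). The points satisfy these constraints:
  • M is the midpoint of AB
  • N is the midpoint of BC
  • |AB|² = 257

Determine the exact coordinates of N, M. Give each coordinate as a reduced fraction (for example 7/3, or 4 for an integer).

1. M_x = 9  [2·M = A+B = (17, 8)+(1, 9)]
2. M_y = 17/2  [2·M = A+B = (17, 8)+(1, 9)]
   so M = (9, 17/2)
3. N_x = 4  [2·N = B+C = (1, 9)+(7, 1)]
4. N_y = 5  [2·N = B+C = (1, 9)+(7, 1)]
   so N = (4, 5)

N = (4, 5)
M = (9, 17/2)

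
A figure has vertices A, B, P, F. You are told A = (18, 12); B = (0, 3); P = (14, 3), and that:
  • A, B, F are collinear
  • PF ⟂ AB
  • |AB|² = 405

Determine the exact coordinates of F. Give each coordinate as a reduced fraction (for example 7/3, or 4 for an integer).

F = (56/5, 43/5)

1. F_x = 56/5  [[A, B, F are collinear ⇒ 9x-18y+54=0] ∩ [PF ⟂ AB ⇒ -18x-9y+279=0]]
2. F_y = 43/5  [[A, B, F are collinear ⇒ 9x-18y+54=0] ∩ [PF ⟂ AB ⇒ -18x-9y+279=0]]
   so F = (56/5, 43/5)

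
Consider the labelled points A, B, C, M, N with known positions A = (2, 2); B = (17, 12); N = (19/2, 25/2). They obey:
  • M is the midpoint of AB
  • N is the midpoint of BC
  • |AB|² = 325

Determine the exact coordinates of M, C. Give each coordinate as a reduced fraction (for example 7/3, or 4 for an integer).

1. M_x = 19/2  [2·M = A+B = (2, 2)+(17, 12)]
2. M_y = 7  [2·M = A+B = (2, 2)+(17, 12)]
   so M = (19/2, 7)
3. C_x = 2  [C = 2·N−B = 2·(19/2, 25/2)−(17, 12)]
4. C_y = 13  [C = 2·N−B = 2·(19/2, 25/2)−(17, 12)]
   so C = (2, 13)

M = (19/2, 7)
C = (2, 13)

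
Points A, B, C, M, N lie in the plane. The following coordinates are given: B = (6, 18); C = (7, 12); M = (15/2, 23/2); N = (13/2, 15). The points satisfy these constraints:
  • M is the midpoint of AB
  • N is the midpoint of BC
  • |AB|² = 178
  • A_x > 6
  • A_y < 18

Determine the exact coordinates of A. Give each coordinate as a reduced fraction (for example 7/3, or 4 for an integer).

A = (9, 5)

1. A_x = 9  [A = 2·M−B = 2·(15/2, 23/2)−(6, 18)]
2. A_y = 5  [A = 2·M−B = 2·(15/2, 23/2)−(6, 18)]
   so A = (9, 5)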